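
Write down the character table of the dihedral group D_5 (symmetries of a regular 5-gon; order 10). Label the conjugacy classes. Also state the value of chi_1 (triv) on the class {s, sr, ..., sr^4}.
Conjugacy classes: {e} of size 1, {r^1, r^4} of size 2, {r^2, r^3} of size 2, {s, sr, ..., sr^4} of size 5.
Character table:
  irrep \ class              {e} (size 1)  {r^1, r^4} (size 2)  {r^2, r^3} (size 2)  {s, sr, ..., sr^4} (size 5)
  chi_1 (triv)               1             1                    1                    1                          
  chi_2 (sign: r->1, s->-1)  1             1                    1                    -1                         
  chi_3 (2d, j=1)            2             -1/2 + sqrt(5)/2     -sqrt(5)/2 - 1/2     0                          
  chi_4 (2d, j=2)            2             -sqrt(5)/2 - 1/2     -1/2 + sqrt(5)/2     0                          

Spot check: chi_1 (triv) on {s, sr, ..., sr^4} = 1.

Solution. D_5 has order 2*5 = 10 with 4 conjugacy classes, hence 4 irreducibles. Sum of squared dims 1 + 1 + 4 + 4 = 10 = |G|. Linear characters come from the abelianisation; the 2-dimensional irreps have character r^k -> 2*cos(2*pi*j*k/5), reflections -> 0.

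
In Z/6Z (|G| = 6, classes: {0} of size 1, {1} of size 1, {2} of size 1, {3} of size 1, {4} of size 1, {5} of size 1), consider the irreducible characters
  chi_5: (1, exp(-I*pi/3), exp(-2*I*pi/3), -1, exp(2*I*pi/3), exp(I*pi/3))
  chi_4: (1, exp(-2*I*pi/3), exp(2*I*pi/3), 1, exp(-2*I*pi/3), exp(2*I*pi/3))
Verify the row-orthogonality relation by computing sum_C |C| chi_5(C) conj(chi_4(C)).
Sum = 0; so <chi_5, chi_4> = 0 (distinct irreducibles are orthogonal).

Proof sketch: Compute term by term over conjugacy classes (|C| * chi_5(C) * conj(chi_4(C))):
  1*(1)*conj(1) + 1*(exp(-I*pi/3))*conj(exp(-2*I*pi/3)) + 1*(exp(-2*I*pi/3))*conj(exp(2*I*pi/3)) + 1*(-1)*conj(1) + 1*(exp(2*I*pi/3))*conj(exp(-2*I*pi/3)) + 1*(exp(I*pi/3))*conj(exp(2*I*pi/3))
  = (1) + (exp(I*pi/3)) + (exp(2*I*pi/3)) + (-1) + (exp(-2*I*pi/3)) + (exp(-I*pi/3))
  = 0.
(Exp terms are combined using exp(i*s)*conj(exp(i*t)) = exp(i*(s-t)), and sums of them are collapsed using the identity that for every m > 1 the m distinct m-th roots of unity sum to 0, e.g. 1 + exp(2*I*pi/3) + exp(-2*I*pi/3) = 0.)
Dividing by |G| = 6 gives 0/6 = 0, matching the row-orthogonality relation <chi_5, chi_4> = [chi_5 = chi_4].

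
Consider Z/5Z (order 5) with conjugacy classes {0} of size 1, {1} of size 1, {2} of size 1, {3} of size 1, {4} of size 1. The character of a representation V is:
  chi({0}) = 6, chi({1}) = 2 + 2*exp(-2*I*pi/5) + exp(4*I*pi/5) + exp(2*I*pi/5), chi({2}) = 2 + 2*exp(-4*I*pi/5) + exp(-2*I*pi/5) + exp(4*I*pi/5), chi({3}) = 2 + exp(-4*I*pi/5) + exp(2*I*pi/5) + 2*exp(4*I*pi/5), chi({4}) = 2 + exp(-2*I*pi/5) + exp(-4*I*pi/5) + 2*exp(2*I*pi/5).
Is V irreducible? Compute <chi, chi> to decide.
Not irreducible (reducible): <chi, chi> = 10 > 1.

Proof sketch: <chi, chi> = (1/|G|) sum_C |C| * |chi(C)|^2 = (1/5)[1*|6|^2 + 1*|2 + 2*exp(-2*I*pi/5) + exp(4*I*pi/5) + exp(2*I*pi/5)|^2 + 1*|2 + 2*exp(-4*I*pi/5) + exp(-2*I*pi/5) + exp(4*I*pi/5)|^2 + 1*|2 + exp(-4*I*pi/5) + exp(2*I*pi/5) + 2*exp(4*I*pi/5)|^2 + 1*|2 + exp(-2*I*pi/5) + exp(-4*I*pi/5) + 2*exp(2*I*pi/5)|^2]
  = (1/5)[(36) + (10 + 7*exp(-2*I*pi/5) + 6*exp(-4*I*pi/5) + 6*exp(4*I*pi/5) + 7*exp(2*I*pi/5)) + (10 + 6*exp(-2*I*pi/5) + 7*exp(-4*I*pi/5) + 7*exp(4*I*pi/5) + 6*exp(2*I*pi/5)) + (10 + 6*exp(-2*I*pi/5) + 7*exp(-4*I*pi/5) + 7*exp(4*I*pi/5) + 6*exp(2*I*pi/5)) + (10 + 7*exp(-2*I*pi/5) + 6*exp(-4*I*pi/5) + 6*exp(4*I*pi/5) + 7*exp(2*I*pi/5))] = 50/5 = 10.
(Exp terms are combined using exp(i*s)*conj(exp(i*t)) = exp(i*(s-t)), and sums of them are collapsed using the identity that for every m > 1 the m distinct m-th roots of unity sum to 0, e.g. 1 + exp(2*I*pi/3) + exp(-2*I*pi/3) = 0.)
A character is irreducible iff <chi, chi> = 1, so this representation is reducible.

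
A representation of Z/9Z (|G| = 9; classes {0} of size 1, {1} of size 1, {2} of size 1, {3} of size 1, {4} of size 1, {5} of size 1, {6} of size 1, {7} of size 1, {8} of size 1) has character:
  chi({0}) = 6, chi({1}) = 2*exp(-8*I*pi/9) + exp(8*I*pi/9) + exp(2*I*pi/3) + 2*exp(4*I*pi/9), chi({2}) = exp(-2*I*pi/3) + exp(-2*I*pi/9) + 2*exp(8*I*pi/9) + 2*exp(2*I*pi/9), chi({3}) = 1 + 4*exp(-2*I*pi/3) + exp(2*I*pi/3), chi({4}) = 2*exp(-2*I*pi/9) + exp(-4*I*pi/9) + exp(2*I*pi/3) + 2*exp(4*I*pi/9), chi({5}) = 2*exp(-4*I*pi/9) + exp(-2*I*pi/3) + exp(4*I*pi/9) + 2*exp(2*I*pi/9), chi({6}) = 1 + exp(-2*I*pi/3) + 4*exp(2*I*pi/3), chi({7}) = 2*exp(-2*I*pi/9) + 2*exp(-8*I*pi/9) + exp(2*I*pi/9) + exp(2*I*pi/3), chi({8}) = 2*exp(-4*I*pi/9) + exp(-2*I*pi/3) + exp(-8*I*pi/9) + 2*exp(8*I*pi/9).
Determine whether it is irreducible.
Not irreducible (reducible): <chi, chi> = 10 > 1.

Reasoning: <chi, chi> = (1/|G|) sum_C |C| * |chi(C)|^2 = (1/9)[1*|6|^2 + 1*|2*exp(-8*I*pi/9) + exp(8*I*pi/9) + exp(2*I*pi/3) + 2*exp(4*I*pi/9)|^2 + 1*|exp(-2*I*pi/3) + exp(-2*I*pi/9) + 2*exp(8*I*pi/9) + 2*exp(2*I*pi/9)|^2 + 1*|1 + 4*exp(-2*I*pi/3) + exp(2*I*pi/3)|^2 + 1*|2*exp(-2*I*pi/9) + exp(-4*I*pi/9) + exp(2*I*pi/3) + 2*exp(4*I*pi/9)|^2 + 1*|2*exp(-4*I*pi/9) + exp(-2*I*pi/3) + exp(4*I*pi/9) + 2*exp(2*I*pi/9)|^2 + 1*|1 + exp(-2*I*pi/3) + 4*exp(2*I*pi/3)|^2 + 1*|2*exp(-2*I*pi/9) + 2*exp(-8*I*pi/9) + exp(2*I*pi/9) + exp(2*I*pi/3)|^2 + 1*|2*exp(-4*I*pi/9) + exp(-2*I*pi/3) + exp(-8*I*pi/9) + 2*exp(8*I*pi/9)|^2]
  = (1/9)[(36) + (10 + 4*exp(-4*I*pi/9) + 4*exp(-2*I*pi/3) + 5*exp(-2*I*pi/9) + 5*exp(2*I*pi/9) + 4*exp(2*I*pi/3) + 4*exp(4*I*pi/9)) + (10 + 5*exp(-4*I*pi/9) + 4*exp(-2*I*pi/3) + 4*exp(-8*I*pi/9) + 4*exp(8*I*pi/9) + 4*exp(2*I*pi/3) + 5*exp(4*I*pi/9)) + (9) + (10 + 4*exp(-2*I*pi/3) + 4*exp(-2*I*pi/9) + 5*exp(-8*I*pi/9) + 5*exp(8*I*pi/9) + 4*exp(2*I*pi/9) + 4*exp(2*I*pi/3)) + (10 + 4*exp(-2*I*pi/3) + 4*exp(-2*I*pi/9) + 5*exp(-8*I*pi/9) + 5*exp(8*I*pi/9) + 4*exp(2*I*pi/9) + 4*exp(2*I*pi/3)) + (9) + (10 + 5*exp(-4*I*pi/9) + 4*exp(-2*I*pi/3) + 4*exp(-8*I*pi/9) + 4*exp(8*I*pi/9) + 4*exp(2*I*pi/3) + 5*exp(4*I*pi/9)) + (10 + 4*exp(-4*I*pi/9) + 4*exp(-2*I*pi/3) + 5*exp(-2*I*pi/9) + 5*exp(2*I*pi/9) + 4*exp(2*I*pi/3) + 4*exp(4*I*pi/9))] = 90/9 = 10.
(Exp terms are combined using exp(i*s)*conj(exp(i*t)) = exp(i*(s-t)), and sums of them are collapsed using the identity that for every m > 1 the m distinct m-th roots of unity sum to 0, e.g. 1 + exp(2*I*pi/3) + exp(-2*I*pi/3) = 0.)
A character is irreducible iff <chi, chi> = 1, so this representation is reducible.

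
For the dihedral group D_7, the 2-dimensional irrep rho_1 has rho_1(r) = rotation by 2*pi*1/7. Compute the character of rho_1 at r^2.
chi_{rho_1}(r^2) = 2*cos(2*pi*1*2/7) = -2*cos(3*pi/7)

Reasoning: rho_1(r^2) is rotation by angle 2*pi*1*2/7, whose trace is 2*cos(2*pi*1*2/7) = -2*cos(3*pi/7).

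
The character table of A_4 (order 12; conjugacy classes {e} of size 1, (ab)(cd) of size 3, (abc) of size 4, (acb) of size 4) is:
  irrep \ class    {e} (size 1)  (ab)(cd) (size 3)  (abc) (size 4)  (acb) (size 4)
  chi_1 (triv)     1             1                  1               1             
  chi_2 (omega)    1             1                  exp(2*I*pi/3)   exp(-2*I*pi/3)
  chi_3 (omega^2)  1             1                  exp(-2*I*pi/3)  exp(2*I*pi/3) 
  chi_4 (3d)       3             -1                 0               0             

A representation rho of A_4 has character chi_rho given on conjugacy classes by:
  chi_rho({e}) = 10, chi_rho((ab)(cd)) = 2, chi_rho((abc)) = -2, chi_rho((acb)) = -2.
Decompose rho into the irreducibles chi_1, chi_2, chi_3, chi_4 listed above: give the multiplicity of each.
Multiplicities: chi_1: 0, chi_2: 2, chi_3: 2, chi_4: 2.

Derivation: Use <chi_rho, chi> = (1/|G|) sum_C |C| * chi_rho(C) * conj(chi(C)) with |G| = 12 for each irreducible chi in the table:
  <chi_rho, chi_1> = (1/12)[1*(10)*conj(1) + 3*(2)*conj(1) + 4*(-2)*conj(1) + 4*(-2)*conj(1)]
      = (1/12)[(10) + (6) + (-8) + (-8)] = 0/12 = 0
  <chi_rho, chi_2> = (1/12)[1*(10)*conj(1) + 3*(2)*conj(1) + 4*(-2)*conj(exp(2*I*pi/3)) + 4*(-2)*conj(exp(-2*I*pi/3))]
      = (1/12)[(10) + (6) + (8 + 8*exp(2*I*pi/3)) + (8 + 8*exp(-2*I*pi/3))] = 24/12 = 2
  <chi_rho, chi_3> = (1/12)[1*(10)*conj(1) + 3*(2)*conj(1) + 4*(-2)*conj(exp(-2*I*pi/3)) + 4*(-2)*conj(exp(2*I*pi/3))]
      = (1/12)[(10) + (6) + (8 + 8*exp(-2*I*pi/3)) + (8 + 8*exp(2*I*pi/3))] = 24/12 = 2
  <chi_rho, chi_4> = (1/12)[1*(10)*conj(3) + 3*(2)*conj(-1) + 4*(-2)*conj(0) + 4*(-2)*conj(0)]
      = (1/12)[(30) + (-6) + (0) + (0)] = 24/12 = 2
(Exp terms are combined using exp(i*s)*conj(exp(i*t)) = exp(i*(s-t)), and sums of them are collapsed using the identity that for every m > 1 the m distinct m-th roots of unity sum to 0, e.g. 1 + exp(2*I*pi/3) + exp(-2*I*pi/3) = 0.)
Dimension check: dim(rho) = sum (mult * dim) = 0*1 + 2*1 + 2*1 + 2*3 = 10 = chi_rho(e) = 10.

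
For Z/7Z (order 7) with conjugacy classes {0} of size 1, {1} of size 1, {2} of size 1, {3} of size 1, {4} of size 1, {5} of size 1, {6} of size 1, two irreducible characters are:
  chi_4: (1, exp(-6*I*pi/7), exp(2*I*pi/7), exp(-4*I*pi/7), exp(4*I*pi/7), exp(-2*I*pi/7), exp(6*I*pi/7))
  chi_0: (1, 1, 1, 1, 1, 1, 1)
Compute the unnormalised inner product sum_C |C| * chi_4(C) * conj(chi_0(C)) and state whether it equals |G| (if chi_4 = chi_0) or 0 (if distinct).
Sum = 0; so <chi_4, chi_0> = 0 (distinct irreducibles are orthogonal).

Details: Compute term by term over conjugacy classes (|C| * chi_4(C) * conj(chi_0(C))):
  1*(1)*conj(1) + 1*(exp(-6*I*pi/7))*conj(1) + 1*(exp(2*I*pi/7))*conj(1) + 1*(exp(-4*I*pi/7))*conj(1) + 1*(exp(4*I*pi/7))*conj(1) + 1*(exp(-2*I*pi/7))*conj(1) + 1*(exp(6*I*pi/7))*conj(1)
  = (1) + (exp(-6*I*pi/7)) + (exp(2*I*pi/7)) + (exp(-4*I*pi/7)) + (exp(4*I*pi/7)) + (exp(-2*I*pi/7)) + (exp(6*I*pi/7))
  = 0.
(Exp terms are combined using exp(i*s)*conj(exp(i*t)) = exp(i*(s-t)), and sums of them are collapsed using the identity that for every m > 1 the m distinct m-th roots of unity sum to 0, e.g. 1 + exp(2*I*pi/3) + exp(-2*I*pi/3) = 0.)
Dividing by |G| = 7 gives 0/7 = 0, matching the row-orthogonality relation <chi_4, chi_0> = [chi_4 = chi_0].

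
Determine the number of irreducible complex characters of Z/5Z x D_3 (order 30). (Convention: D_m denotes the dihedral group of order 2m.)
15

Explanation: The number of irreducible complex representations of a finite group equals its number of conjugacy classes. For a direct product, #classes(G x H) = #classes(G) * #classes(H). Z/5Z has 5 classes (abelian), D_3 has 3 classes, so 5 * 3 = 15, so Z/5Z x D_3 (order 30) has exactly 15 irreducible complex representations.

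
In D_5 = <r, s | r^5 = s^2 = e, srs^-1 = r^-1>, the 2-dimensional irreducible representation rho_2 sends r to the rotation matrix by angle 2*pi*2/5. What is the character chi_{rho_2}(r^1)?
chi_{rho_2}(r^1) = 2*cos(2*pi*2*1/5) = -sqrt(5)/2 - 1/2

Details: rho_2(r^1) is rotation by angle 2*pi*2*1/5, whose trace is 2*cos(2*pi*2*1/5) = -sqrt(5)/2 - 1/2.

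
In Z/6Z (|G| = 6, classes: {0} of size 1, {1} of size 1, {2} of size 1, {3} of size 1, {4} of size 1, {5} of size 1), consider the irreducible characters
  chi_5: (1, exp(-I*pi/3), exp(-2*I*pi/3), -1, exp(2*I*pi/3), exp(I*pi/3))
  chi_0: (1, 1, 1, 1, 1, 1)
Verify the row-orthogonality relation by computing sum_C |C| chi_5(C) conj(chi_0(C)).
Sum = 0; so <chi_5, chi_0> = 0 (distinct irreducibles are orthogonal).

Compute term by term over conjugacy classes (|C| * chi_5(C) * conj(chi_0(C))):
  1*(1)*conj(1) + 1*(exp(-I*pi/3))*conj(1) + 1*(exp(-2*I*pi/3))*conj(1) + 1*(-1)*conj(1) + 1*(exp(2*I*pi/3))*conj(1) + 1*(exp(I*pi/3))*conj(1)
  = (1) + (exp(-I*pi/3)) + (exp(-2*I*pi/3)) + (-1) + (exp(2*I*pi/3)) + (exp(I*pi/3))
  = 0.
(Exp terms are combined using exp(i*s)*conj(exp(i*t)) = exp(i*(s-t)), and sums of them are collapsed using the identity that for every m > 1 the m distinct m-th roots of unity sum to 0, e.g. 1 + exp(2*I*pi/3) + exp(-2*I*pi/3) = 0.)
Dividing by |G| = 6 gives 0/6 = 0, matching the row-orthogonality relation <chi_5, chi_0> = [chi_5 = chi_0].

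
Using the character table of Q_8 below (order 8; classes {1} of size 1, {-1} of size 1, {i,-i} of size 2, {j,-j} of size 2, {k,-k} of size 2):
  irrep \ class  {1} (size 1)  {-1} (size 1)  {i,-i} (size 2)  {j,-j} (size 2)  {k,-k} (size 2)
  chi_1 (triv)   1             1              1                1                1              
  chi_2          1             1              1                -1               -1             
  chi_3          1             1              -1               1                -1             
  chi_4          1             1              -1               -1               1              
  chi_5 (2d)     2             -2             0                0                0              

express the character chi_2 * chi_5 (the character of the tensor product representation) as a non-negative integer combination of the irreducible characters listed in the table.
chi_2 tensor chi_5 = chi_5 (all other irreducibles have multiplicity 0).

Explanation: The character of a tensor product is the pointwise product (chi_2 * chi_5)(C) = chi_2(C) * chi_5(C):
  {1}: (1)*(2), {-1}: (1)*(-2), {i,-i}: (1)*(0), {j,-j}: (-1)*(0), {k,-k}: (-1)*(0)
so (chi_2 * chi_5) takes values
  {1} -> 2, {-1} -> -2, {i,-i} -> 0, {j,-j} -> 0, {k,-k} -> 0.
Now take the inner product of this character with each irreducible chi from the table, <chi_2*chi_5, chi> = (1/8) sum_C |C| (chi_2*chi_5)(C) conj(chi(C)):
  <chi_2*chi_5, chi_1> = (1/8)[1*(2)*conj(1) + 1*(-2)*conj(1) + 2*(0)*conj(1) + 2*(0)*conj(1) + 2*(0)*conj(1)]
      = (1/8)[(2) + (-2) + (0) + (0) + (0)] = 0/8 = 0
  <chi_2*chi_5, chi_2> = (1/8)[1*(2)*conj(1) + 1*(-2)*conj(1) + 2*(0)*conj(1) + 2*(0)*conj(-1) + 2*(0)*conj(-1)]
      = (1/8)[(2) + (-2) + (0) + (0) + (0)] = 0/8 = 0
  <chi_2*chi_5, chi_3> = (1/8)[1*(2)*conj(1) + 1*(-2)*conj(1) + 2*(0)*conj(-1) + 2*(0)*conj(1) + 2*(0)*conj(-1)]
      = (1/8)[(2) + (-2) + (0) + (0) + (0)] = 0/8 = 0
  <chi_2*chi_5, chi_4> = (1/8)[1*(2)*conj(1) + 1*(-2)*conj(1) + 2*(0)*conj(-1) + 2*(0)*conj(-1) + 2*(0)*conj(1)]
      = (1/8)[(2) + (-2) + (0) + (0) + (0)] = 0/8 = 0
  <chi_2*chi_5, chi_5> = (1/8)[1*(2)*conj(2) + 1*(-2)*conj(-2) + 2*(0)*conj(0) + 2*(0)*conj(0) + 2*(0)*conj(0)]
      = (1/8)[(4) + (4) + (0) + (0) + (0)] = 8/8 = 1
Hence the multiplicities are chi_5: 1. Dimension check: dim(chi_2)*dim(chi_5) = 1*2 = 2 and sum (mult * dim) = 1*2 = 2.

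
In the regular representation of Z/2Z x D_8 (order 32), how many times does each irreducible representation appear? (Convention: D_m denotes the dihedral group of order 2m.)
Each irreducible V_i of dimension d_i appears with multiplicity d_i, i.e. rho_reg = (direct sum over all irreducibles V_i) d_i V_i. The irreducible dimensions for Z/2Z x D_8 are 1, 1, 1, 1, 1, 1, 1, 1, 2, 2, 2, 2, 2, 2: 8 irreducibles of dimension 1, each with multiplicity 1; 6 irreducibles of dimension 2, each with multiplicity 2. Total dimension 8*1*1 + 6*2*2 = 32 = |G|.

Solution. General theorem: in the regular representation of a finite group G, each irreducible appears with multiplicity equal to its dimension. Check: dim(rho_reg) = sum d_i^2 = 1 + 1 + 1 + 1 + 1 + 1 + 1 + 1 + 4 + 4 + 4 + 4 + 4 + 4 = 32 = |G|.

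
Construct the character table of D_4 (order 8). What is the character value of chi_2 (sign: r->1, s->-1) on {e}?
Conjugacy classes: {e} of size 1, {r^2} of size 1, {r^1, r^3} of size 2, {s, sr^2, ...} of size 2, {sr, sr^3, ...} of size 2.
Character table:
  irrep \ class              {e} (size 1)  {r^2} (size 1)  {r^1, r^3} (size 2)  {s, sr^2, ...} (size 2)  {sr, sr^3, ...} (size 2)
  chi_1 (triv)               1             1               1                    1                        1                       
  chi_2 (sign: r->1, s->-1)  1             1               1                    -1                       -1                      
  chi_3 (r->-1, s->1)        1             1               -1                   1                        -1                      
  chi_4 (r->-1, s->-1)       1             1               -1                   -1                       1                       
  chi_5 (2d, j=1)            2             -2              0                    0                        0                       

Spot check: chi_2 (sign: r->1, s->-1) on {e} = 1.

Explanation: D_4 has order 2*4 = 8 with 5 conjugacy classes, hence 5 irreducibles. Sum of squared dims 1 + 1 + 1 + 1 + 4 = 8 = |G|. Linear characters come from the abelianisation; the 2-dimensional irreps have character r^k -> 2*cos(2*pi*j*k/4), reflections -> 0.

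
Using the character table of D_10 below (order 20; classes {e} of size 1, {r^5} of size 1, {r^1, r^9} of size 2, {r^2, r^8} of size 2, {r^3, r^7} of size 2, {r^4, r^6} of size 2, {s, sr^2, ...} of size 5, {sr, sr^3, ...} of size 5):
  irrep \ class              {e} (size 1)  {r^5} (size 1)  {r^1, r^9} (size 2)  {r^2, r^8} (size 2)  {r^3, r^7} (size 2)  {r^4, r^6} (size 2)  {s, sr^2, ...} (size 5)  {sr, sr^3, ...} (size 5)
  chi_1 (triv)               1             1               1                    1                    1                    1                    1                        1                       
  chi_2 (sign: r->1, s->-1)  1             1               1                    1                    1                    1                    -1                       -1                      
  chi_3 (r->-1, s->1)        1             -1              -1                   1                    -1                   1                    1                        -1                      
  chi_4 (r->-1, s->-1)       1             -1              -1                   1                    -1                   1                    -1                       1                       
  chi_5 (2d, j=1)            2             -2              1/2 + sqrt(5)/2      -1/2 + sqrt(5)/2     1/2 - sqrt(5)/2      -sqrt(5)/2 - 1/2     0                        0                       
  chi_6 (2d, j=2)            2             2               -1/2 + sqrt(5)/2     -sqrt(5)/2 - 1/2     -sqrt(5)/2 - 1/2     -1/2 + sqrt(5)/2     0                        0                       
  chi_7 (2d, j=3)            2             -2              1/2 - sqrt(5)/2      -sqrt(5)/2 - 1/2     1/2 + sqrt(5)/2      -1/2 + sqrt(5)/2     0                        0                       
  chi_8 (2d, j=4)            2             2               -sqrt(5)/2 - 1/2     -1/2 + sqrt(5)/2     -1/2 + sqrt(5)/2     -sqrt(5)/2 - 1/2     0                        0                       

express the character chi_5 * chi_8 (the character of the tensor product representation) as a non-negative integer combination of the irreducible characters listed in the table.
chi_5 tensor chi_8 = chi_3 + chi_4 + chi_7 (all other irreducibles have multiplicity 0).

Justification: The character of a tensor product is the pointwise product (chi_5 * chi_8)(C) = chi_5(C) * chi_8(C):
  {e}: (2)*(2), {r^5}: (-2)*(2), {r^1, r^9}: (1/2 + sqrt(5)/2)*(-sqrt(5)/2 - 1/2), {r^2, r^8}: (-1/2 + sqrt(5)/2)*(-1/2 + sqrt(5)/2), {r^3, r^7}: (1/2 - sqrt(5)/2)*(-1/2 + sqrt(5)/2), {r^4, r^6}: (-sqrt(5)/2 - 1/2)*(-sqrt(5)/2 - 1/2), {s, sr^2, ...}: (0)*(0), {sr, sr^3, ...}: (0)*(0)
so (chi_5 * chi_8) takes values
  {e} -> 4, {r^5} -> -4, {r^1, r^9} -> -3/2 - sqrt(5)/2, {r^2, r^8} -> 3/2 - sqrt(5)/2, {r^3, r^7} -> -3/2 + sqrt(5)/2, {r^4, r^6} -> sqrt(5)/2 + 3/2, {s, sr^2, ...} -> 0, {sr, sr^3, ...} -> 0.
Now take the inner product of this character with each irreducible chi from the table, <chi_5*chi_8, chi> = (1/20) sum_C |C| (chi_5*chi_8)(C) conj(chi(C)):
  <chi_5*chi_8, chi_1> = (1/20)[1*(4)*conj(1) + 1*(-4)*conj(1) + 2*(-3/2 - sqrt(5)/2)*conj(1) + 2*(3/2 - sqrt(5)/2)*conj(1) + 2*(-3/2 + sqrt(5)/2)*conj(1) + 2*(sqrt(5)/2 + 3/2)*conj(1) + 5*(0)*conj(1) + 5*(0)*conj(1)]
      = (1/20)[(4) + (-4) + (-3 - sqrt(5)) + (3 - sqrt(5)) + (-3 + sqrt(5)) + (sqrt(5) + 3) + (0) + (0)] = 0/20 = 0
  <chi_5*chi_8, chi_2> = (1/20)[1*(4)*conj(1) + 1*(-4)*conj(1) + 2*(-3/2 - sqrt(5)/2)*conj(1) + 2*(3/2 - sqrt(5)/2)*conj(1) + 2*(-3/2 + sqrt(5)/2)*conj(1) + 2*(sqrt(5)/2 + 3/2)*conj(1) + 5*(0)*conj(-1) + 5*(0)*conj(-1)]
      = (1/20)[(4) + (-4) + (-3 - sqrt(5)) + (3 - sqrt(5)) + (-3 + sqrt(5)) + (sqrt(5) + 3) + (0) + (0)] = 0/20 = 0
  <chi_5*chi_8, chi_3> = (1/20)[1*(4)*conj(1) + 1*(-4)*conj(-1) + 2*(-3/2 - sqrt(5)/2)*conj(-1) + 2*(3/2 - sqrt(5)/2)*conj(1) + 2*(-3/2 + sqrt(5)/2)*conj(-1) + 2*(sqrt(5)/2 + 3/2)*conj(1) + 5*(0)*conj(1) + 5*(0)*conj(-1)]
      = (1/20)[(4) + (4) + (sqrt(5) + 3) + (3 - sqrt(5)) + (3 - sqrt(5)) + (sqrt(5) + 3) + (0) + (0)] = 20/20 = 1
  <chi_5*chi_8, chi_4> = (1/20)[1*(4)*conj(1) + 1*(-4)*conj(-1) + 2*(-3/2 - sqrt(5)/2)*conj(-1) + 2*(3/2 - sqrt(5)/2)*conj(1) + 2*(-3/2 + sqrt(5)/2)*conj(-1) + 2*(sqrt(5)/2 + 3/2)*conj(1) + 5*(0)*conj(-1) + 5*(0)*conj(1)]
      = (1/20)[(4) + (4) + (sqrt(5) + 3) + (3 - sqrt(5)) + (3 - sqrt(5)) + (sqrt(5) + 3) + (0) + (0)] = 20/20 = 1
  <chi_5*chi_8, chi_5> = (1/20)[1*(4)*conj(2) + 1*(-4)*conj(-2) + 2*(-3/2 - sqrt(5)/2)*conj(1/2 + sqrt(5)/2) + 2*(3/2 - sqrt(5)/2)*conj(-1/2 + sqrt(5)/2) + 2*(-3/2 + sqrt(5)/2)*conj(1/2 - sqrt(5)/2) + 2*(sqrt(5)/2 + 3/2)*conj(-sqrt(5)/2 - 1/2) + 5*(0)*conj(0) + 5*(0)*conj(0)]
      = (1/20)[(8) + (8) + (-2*sqrt(5) - 4) + (-4 + 2*sqrt(5)) + (-4 + 2*sqrt(5)) + (-2*sqrt(5) - 4) + (0) + (0)] = 0/20 = 0
  <chi_5*chi_8, chi_6> = (1/20)[1*(4)*conj(2) + 1*(-4)*conj(2) + 2*(-3/2 - sqrt(5)/2)*conj(-1/2 + sqrt(5)/2) + 2*(3/2 - sqrt(5)/2)*conj(-sqrt(5)/2 - 1/2) + 2*(-3/2 + sqrt(5)/2)*conj(-sqrt(5)/2 - 1/2) + 2*(sqrt(5)/2 + 3/2)*conj(-1/2 + sqrt(5)/2) + 5*(0)*conj(0) + 5*(0)*conj(0)]
      = (1/20)[(8) + (-8) + (-sqrt(5) - 1) + (1 - sqrt(5)) + (-1 + sqrt(5)) + (1 + sqrt(5)) + (0) + (0)] = 0/20 = 0
  <chi_5*chi_8, chi_7> = (1/20)[1*(4)*conj(2) + 1*(-4)*conj(-2) + 2*(-3/2 - sqrt(5)/2)*conj(1/2 - sqrt(5)/2) + 2*(3/2 - sqrt(5)/2)*conj(-sqrt(5)/2 - 1/2) + 2*(-3/2 + sqrt(5)/2)*conj(1/2 + sqrt(5)/2) + 2*(sqrt(5)/2 + 3/2)*conj(-1/2 + sqrt(5)/2) + 5*(0)*conj(0) + 5*(0)*conj(0)]
      = (1/20)[(8) + (8) + (1 + sqrt(5)) + (1 - sqrt(5)) + (1 - sqrt(5)) + (1 + sqrt(5)) + (0) + (0)] = 20/20 = 1
  <chi_5*chi_8, chi_8> = (1/20)[1*(4)*conj(2) + 1*(-4)*conj(2) + 2*(-3/2 - sqrt(5)/2)*conj(-sqrt(5)/2 - 1/2) + 2*(3/2 - sqrt(5)/2)*conj(-1/2 + sqrt(5)/2) + 2*(-3/2 + sqrt(5)/2)*conj(-1/2 + sqrt(5)/2) + 2*(sqrt(5)/2 + 3/2)*conj(-sqrt(5)/2 - 1/2) + 5*(0)*conj(0) + 5*(0)*conj(0)]
      = (1/20)[(8) + (-8) + (4 + 2*sqrt(5)) + (-4 + 2*sqrt(5)) + (4 - 2*sqrt(5)) + (-2*sqrt(5) - 4) + (0) + (0)] = 0/20 = 0
Hence the multiplicities are chi_3: 1, chi_4: 1, chi_7: 1. Dimension check: dim(chi_5)*dim(chi_8) = 2*2 = 4 and sum (mult * dim) = 1*1 + 1*1 + 1*2 = 4.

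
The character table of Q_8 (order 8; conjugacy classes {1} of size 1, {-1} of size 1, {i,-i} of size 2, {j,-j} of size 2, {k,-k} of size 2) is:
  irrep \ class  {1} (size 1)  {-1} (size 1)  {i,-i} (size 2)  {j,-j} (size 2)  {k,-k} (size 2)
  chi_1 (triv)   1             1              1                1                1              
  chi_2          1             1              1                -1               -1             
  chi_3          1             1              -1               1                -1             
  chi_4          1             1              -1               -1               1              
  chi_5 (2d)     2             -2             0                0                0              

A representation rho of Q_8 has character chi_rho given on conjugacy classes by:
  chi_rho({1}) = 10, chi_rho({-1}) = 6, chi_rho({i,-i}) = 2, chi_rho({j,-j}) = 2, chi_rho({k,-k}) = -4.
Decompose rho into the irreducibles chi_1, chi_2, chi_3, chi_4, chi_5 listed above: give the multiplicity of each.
Multiplicities: chi_1: 2, chi_2: 3, chi_3: 3, chi_4: 0, chi_5: 1.

Justification: Use <chi_rho, chi> = (1/|G|) sum_C |C| * chi_rho(C) * conj(chi(C)) with |G| = 8 for each irreducible chi in the table:
  <chi_rho, chi_1> = (1/8)[1*(10)*conj(1) + 1*(6)*conj(1) + 2*(2)*conj(1) + 2*(2)*conj(1) + 2*(-4)*conj(1)]
      = (1/8)[(10) + (6) + (4) + (4) + (-8)] = 16/8 = 2
  <chi_rho, chi_2> = (1/8)[1*(10)*conj(1) + 1*(6)*conj(1) + 2*(2)*conj(1) + 2*(2)*conj(-1) + 2*(-4)*conj(-1)]
      = (1/8)[(10) + (6) + (4) + (-4) + (8)] = 24/8 = 3
  <chi_rho, chi_3> = (1/8)[1*(10)*conj(1) + 1*(6)*conj(1) + 2*(2)*conj(-1) + 2*(2)*conj(1) + 2*(-4)*conj(-1)]
      = (1/8)[(10) + (6) + (-4) + (4) + (8)] = 24/8 = 3
  <chi_rho, chi_4> = (1/8)[1*(10)*conj(1) + 1*(6)*conj(1) + 2*(2)*conj(-1) + 2*(2)*conj(-1) + 2*(-4)*conj(1)]
      = (1/8)[(10) + (6) + (-4) + (-4) + (-8)] = 0/8 = 0
  <chi_rho, chi_5> = (1/8)[1*(10)*conj(2) + 1*(6)*conj(-2) + 2*(2)*conj(0) + 2*(2)*conj(0) + 2*(-4)*conj(0)]
      = (1/8)[(20) + (-12) + (0) + (0) + (0)] = 8/8 = 1
Dimension check: dim(rho) = sum (mult * dim) = 2*1 + 3*1 + 3*1 + 0*1 + 1*2 = 10 = chi_rho(e) = 10.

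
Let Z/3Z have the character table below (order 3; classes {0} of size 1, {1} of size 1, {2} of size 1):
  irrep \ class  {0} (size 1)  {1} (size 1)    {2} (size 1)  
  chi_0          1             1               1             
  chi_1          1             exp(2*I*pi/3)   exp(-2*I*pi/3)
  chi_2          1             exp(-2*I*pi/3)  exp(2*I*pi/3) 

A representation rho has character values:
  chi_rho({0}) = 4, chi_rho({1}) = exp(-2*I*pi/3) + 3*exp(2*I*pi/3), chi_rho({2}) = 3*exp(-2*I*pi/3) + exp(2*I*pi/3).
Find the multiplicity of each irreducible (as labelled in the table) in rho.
Multiplicities: chi_0: 0, chi_1: 3, chi_2: 1.

Justification: Use <chi_rho, chi> = (1/|G|) sum_C |C| * chi_rho(C) * conj(chi(C)) with |G| = 3 for each irreducible chi in the table:
  <chi_rho, chi_0> = (1/3)[1*(4)*conj(1) + 1*(exp(-2*I*pi/3) + 3*exp(2*I*pi/3))*conj(1) + 1*(3*exp(-2*I*pi/3) + exp(2*I*pi/3))*conj(1)]
      = (1/3)[(4) + (exp(-2*I*pi/3) + 3*exp(2*I*pi/3)) + (3*exp(-2*I*pi/3) + exp(2*I*pi/3))] = 0/3 = 0
  <chi_rho, chi_1> = (1/3)[1*(4)*conj(1) + 1*(exp(-2*I*pi/3) + 3*exp(2*I*pi/3))*conj(exp(2*I*pi/3)) + 1*(3*exp(-2*I*pi/3) + exp(2*I*pi/3))*conj(exp(-2*I*pi/3))]
      = (1/3)[(4) + (3 + exp(2*I*pi/3)) + (3 + exp(-2*I*pi/3))] = 9/3 = 3
  <chi_rho, chi_2> = (1/3)[1*(4)*conj(1) + 1*(exp(-2*I*pi/3) + 3*exp(2*I*pi/3))*conj(exp(-2*I*pi/3)) + 1*(3*exp(-2*I*pi/3) + exp(2*I*pi/3))*conj(exp(2*I*pi/3))]
      = (1/3)[(4) + (1 + 3*exp(-2*I*pi/3)) + (1 + 3*exp(2*I*pi/3))] = 3/3 = 1
(Exp terms are combined using exp(i*s)*conj(exp(i*t)) = exp(i*(s-t)), and sums of them are collapsed using the identity that for every m > 1 the m distinct m-th roots of unity sum to 0, e.g. 1 + exp(2*I*pi/3) + exp(-2*I*pi/3) = 0.)
Dimension check: dim(rho) = sum (mult * dim) = 0*1 + 3*1 + 1*1 = 4 = chi_rho(e) = 4.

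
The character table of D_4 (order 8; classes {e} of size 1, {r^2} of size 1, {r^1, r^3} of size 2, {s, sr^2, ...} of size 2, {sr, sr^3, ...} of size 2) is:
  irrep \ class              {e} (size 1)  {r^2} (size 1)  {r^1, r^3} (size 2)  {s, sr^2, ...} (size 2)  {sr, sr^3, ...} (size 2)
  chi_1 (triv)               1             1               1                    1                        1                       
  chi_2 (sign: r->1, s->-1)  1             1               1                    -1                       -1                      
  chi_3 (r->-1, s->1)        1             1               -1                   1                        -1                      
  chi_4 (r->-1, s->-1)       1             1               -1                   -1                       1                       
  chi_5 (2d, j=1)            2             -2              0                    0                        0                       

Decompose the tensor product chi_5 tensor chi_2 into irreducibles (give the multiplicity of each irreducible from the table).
chi_5 tensor chi_2 = chi_5 (all other irreducibles have multiplicity 0).

Reasoning: The character of a tensor product is the pointwise product (chi_5 * chi_2)(C) = chi_5(C) * chi_2(C):
  {e}: (2)*(1), {r^2}: (-2)*(1), {r^1, r^3}: (0)*(1), {s, sr^2, ...}: (0)*(-1), {sr, sr^3, ...}: (0)*(-1)
so (chi_5 * chi_2) takes values
  {e} -> 2, {r^2} -> -2, {r^1, r^3} -> 0, {s, sr^2, ...} -> 0, {sr, sr^3, ...} -> 0.
Now take the inner product of this character with each irreducible chi from the table, <chi_5*chi_2, chi> = (1/8) sum_C |C| (chi_5*chi_2)(C) conj(chi(C)):
  <chi_5*chi_2, chi_1> = (1/8)[1*(2)*conj(1) + 1*(-2)*conj(1) + 2*(0)*conj(1) + 2*(0)*conj(1) + 2*(0)*conj(1)]
      = (1/8)[(2) + (-2) + (0) + (0) + (0)] = 0/8 = 0
  <chi_5*chi_2, chi_2> = (1/8)[1*(2)*conj(1) + 1*(-2)*conj(1) + 2*(0)*conj(1) + 2*(0)*conj(-1) + 2*(0)*conj(-1)]
      = (1/8)[(2) + (-2) + (0) + (0) + (0)] = 0/8 = 0
  <chi_5*chi_2, chi_3> = (1/8)[1*(2)*conj(1) + 1*(-2)*conj(1) + 2*(0)*conj(-1) + 2*(0)*conj(1) + 2*(0)*conj(-1)]
      = (1/8)[(2) + (-2) + (0) + (0) + (0)] = 0/8 = 0
  <chi_5*chi_2, chi_4> = (1/8)[1*(2)*conj(1) + 1*(-2)*conj(1) + 2*(0)*conj(-1) + 2*(0)*conj(-1) + 2*(0)*conj(1)]
      = (1/8)[(2) + (-2) + (0) + (0) + (0)] = 0/8 = 0
  <chi_5*chi_2, chi_5> = (1/8)[1*(2)*conj(2) + 1*(-2)*conj(-2) + 2*(0)*conj(0) + 2*(0)*conj(0) + 2*(0)*conj(0)]
      = (1/8)[(4) + (4) + (0) + (0) + (0)] = 8/8 = 1
Hence the multiplicities are chi_5: 1. Dimension check: dim(chi_5)*dim(chi_2) = 2*1 = 2 and sum (mult * dim) = 1*2 = 2.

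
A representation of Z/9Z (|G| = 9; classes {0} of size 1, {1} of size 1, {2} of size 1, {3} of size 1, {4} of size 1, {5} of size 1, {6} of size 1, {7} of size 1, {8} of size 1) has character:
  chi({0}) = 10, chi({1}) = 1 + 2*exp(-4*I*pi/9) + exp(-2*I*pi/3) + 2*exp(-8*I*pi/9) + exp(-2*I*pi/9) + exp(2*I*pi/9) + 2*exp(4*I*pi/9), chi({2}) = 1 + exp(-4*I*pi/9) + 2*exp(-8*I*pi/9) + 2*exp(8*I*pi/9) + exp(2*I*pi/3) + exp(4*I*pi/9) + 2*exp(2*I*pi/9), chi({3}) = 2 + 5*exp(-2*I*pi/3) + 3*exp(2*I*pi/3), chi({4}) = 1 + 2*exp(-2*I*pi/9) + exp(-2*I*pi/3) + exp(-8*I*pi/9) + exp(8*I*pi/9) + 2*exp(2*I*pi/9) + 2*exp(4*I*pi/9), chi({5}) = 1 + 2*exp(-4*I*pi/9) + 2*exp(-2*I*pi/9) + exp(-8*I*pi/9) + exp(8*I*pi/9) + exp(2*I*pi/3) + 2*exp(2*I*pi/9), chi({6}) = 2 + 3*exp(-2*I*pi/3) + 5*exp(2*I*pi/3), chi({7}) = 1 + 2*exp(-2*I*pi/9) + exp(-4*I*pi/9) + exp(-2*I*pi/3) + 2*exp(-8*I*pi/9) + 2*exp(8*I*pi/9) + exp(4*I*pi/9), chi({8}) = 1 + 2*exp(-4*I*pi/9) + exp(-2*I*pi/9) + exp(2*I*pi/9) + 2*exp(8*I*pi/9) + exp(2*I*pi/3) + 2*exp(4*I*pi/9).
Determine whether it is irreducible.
Not irreducible (reducible): <chi, chi> = 16 > 1.

Justification: <chi, chi> = (1/|G|) sum_C |C| * |chi(C)|^2 = (1/9)[1*|10|^2 + 1*|1 + 2*exp(-4*I*pi/9) + exp(-2*I*pi/3) + 2*exp(-8*I*pi/9) + exp(-2*I*pi/9) + exp(2*I*pi/9) + 2*exp(4*I*pi/9)|^2 + 1*|1 + exp(-4*I*pi/9) + 2*exp(-8*I*pi/9) + 2*exp(8*I*pi/9) + exp(2*I*pi/3) + exp(4*I*pi/9) + 2*exp(2*I*pi/9)|^2 + 1*|2 + 5*exp(-2*I*pi/3) + 3*exp(2*I*pi/3)|^2 + 1*|1 + 2*exp(-2*I*pi/9) + exp(-2*I*pi/3) + exp(-8*I*pi/9) + exp(8*I*pi/9) + 2*exp(2*I*pi/9) + 2*exp(4*I*pi/9)|^2 + 1*|1 + 2*exp(-4*I*pi/9) + 2*exp(-2*I*pi/9) + exp(-8*I*pi/9) + exp(8*I*pi/9) + exp(2*I*pi/3) + 2*exp(2*I*pi/9)|^2 + 1*|2 + 3*exp(-2*I*pi/3) + 5*exp(2*I*pi/3)|^2 + 1*|1 + 2*exp(-2*I*pi/9) + exp(-4*I*pi/9) + exp(-2*I*pi/3) + 2*exp(-8*I*pi/9) + 2*exp(8*I*pi/9) + exp(4*I*pi/9)|^2 + 1*|1 + 2*exp(-4*I*pi/9) + exp(-2*I*pi/9) + exp(2*I*pi/9) + 2*exp(8*I*pi/9) + exp(2*I*pi/3) + 2*exp(4*I*pi/9)|^2]
  = (1/9)[(100) + (16 + 10*exp(-4*I*pi/9) + 11*exp(-2*I*pi/3) + 10*exp(-2*I*pi/9) + 11*exp(-8*I*pi/9) + 11*exp(8*I*pi/9) + 10*exp(2*I*pi/9) + 11*exp(2*I*pi/3) + 10*exp(4*I*pi/9)) + (16 + 10*exp(-4*I*pi/9) + 11*exp(-2*I*pi/3) + 11*exp(-2*I*pi/9) + 10*exp(-8*I*pi/9) + 10*exp(8*I*pi/9) + 11*exp(2*I*pi/9) + 11*exp(2*I*pi/3) + 10*exp(4*I*pi/9)) + (7) + (16 + 11*exp(-4*I*pi/9) + 11*exp(-2*I*pi/3) + 10*exp(-2*I*pi/9) + 10*exp(-8*I*pi/9) + 10*exp(8*I*pi/9) + 10*exp(2*I*pi/9) + 11*exp(2*I*pi/3) + 11*exp(4*I*pi/9)) + (16 + 11*exp(-4*I*pi/9) + 11*exp(-2*I*pi/3) + 10*exp(-2*I*pi/9) + 10*exp(-8*I*pi/9) + 10*exp(8*I*pi/9) + 10*exp(2*I*pi/9) + 11*exp(2*I*pi/3) + 11*exp(4*I*pi/9)) + (7) + (16 + 10*exp(-4*I*pi/9) + 11*exp(-2*I*pi/3) + 11*exp(-2*I*pi/9) + 10*exp(-8*I*pi/9) + 10*exp(8*I*pi/9) + 11*exp(2*I*pi/9) + 11*exp(2*I*pi/3) + 10*exp(4*I*pi/9)) + (16 + 10*exp(-4*I*pi/9) + 11*exp(-2*I*pi/3) + 10*exp(-2*I*pi/9) + 11*exp(-8*I*pi/9) + 11*exp(8*I*pi/9) + 10*exp(2*I*pi/9) + 11*exp(2*I*pi/3) + 10*exp(4*I*pi/9))] = 144/9 = 16.
(Exp terms are combined using exp(i*s)*conj(exp(i*t)) = exp(i*(s-t)), and sums of them are collapsed using the identity that for every m > 1 the m distinct m-th roots of unity sum to 0, e.g. 1 + exp(2*I*pi/3) + exp(-2*I*pi/3) = 0.)
A character is irreducible iff <chi, chi> = 1, so this representation is reducible.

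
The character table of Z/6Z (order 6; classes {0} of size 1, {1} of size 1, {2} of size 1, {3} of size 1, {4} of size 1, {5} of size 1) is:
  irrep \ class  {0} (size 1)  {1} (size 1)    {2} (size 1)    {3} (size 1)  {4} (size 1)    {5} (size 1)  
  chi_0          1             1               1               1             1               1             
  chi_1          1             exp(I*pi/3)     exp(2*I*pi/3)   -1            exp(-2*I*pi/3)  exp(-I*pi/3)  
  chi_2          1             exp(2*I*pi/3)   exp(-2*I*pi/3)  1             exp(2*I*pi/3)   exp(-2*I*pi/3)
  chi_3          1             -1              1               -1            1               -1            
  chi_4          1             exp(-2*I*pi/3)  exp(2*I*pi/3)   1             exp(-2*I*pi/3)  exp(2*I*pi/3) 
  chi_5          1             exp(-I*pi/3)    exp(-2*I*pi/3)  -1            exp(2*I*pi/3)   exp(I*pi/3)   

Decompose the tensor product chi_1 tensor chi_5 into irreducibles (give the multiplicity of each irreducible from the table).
chi_1 tensor chi_5 = chi_0 (all other irreducibles have multiplicity 0).

Reasoning: The character of a tensor product is the pointwise product (chi_1 * chi_5)(C) = chi_1(C) * chi_5(C):
  {0}: (1)*(1), {1}: (exp(I*pi/3))*(exp(-I*pi/3)), {2}: (exp(2*I*pi/3))*(exp(-2*I*pi/3)), {3}: (-1)*(-1), {4}: (exp(-2*I*pi/3))*(exp(2*I*pi/3)), {5}: (exp(-I*pi/3))*(exp(I*pi/3))
so (chi_1 * chi_5) takes values
  {0} -> 1, {1} -> 1, {2} -> 1, {3} -> 1, {4} -> 1, {5} -> 1.
Now take the inner product of this character with each irreducible chi from the table, <chi_1*chi_5, chi> = (1/6) sum_C |C| (chi_1*chi_5)(C) conj(chi(C)):
  <chi_1*chi_5, chi_0> = (1/6)[1*(1)*conj(1) + 1*(1)*conj(1) + 1*(1)*conj(1) + 1*(1)*conj(1) + 1*(1)*conj(1) + 1*(1)*conj(1)]
      = (1/6)[(1) + (1) + (1) + (1) + (1) + (1)] = 6/6 = 1
  <chi_1*chi_5, chi_1> = (1/6)[1*(1)*conj(1) + 1*(1)*conj(exp(I*pi/3)) + 1*(1)*conj(exp(2*I*pi/3)) + 1*(1)*conj(-1) + 1*(1)*conj(exp(-2*I*pi/3)) + 1*(1)*conj(exp(-I*pi/3))]
      = (1/6)[(1) + (exp(-I*pi/3)) + (exp(-2*I*pi/3)) + (-1) + (exp(2*I*pi/3)) + (exp(I*pi/3))] = 0/6 = 0
  <chi_1*chi_5, chi_2> = (1/6)[1*(1)*conj(1) + 1*(1)*conj(exp(2*I*pi/3)) + 1*(1)*conj(exp(-2*I*pi/3)) + 1*(1)*conj(1) + 1*(1)*conj(exp(2*I*pi/3)) + 1*(1)*conj(exp(-2*I*pi/3))]
      = (1/6)[(1) + (exp(-2*I*pi/3)) + (exp(2*I*pi/3)) + (1) + (exp(-2*I*pi/3)) + (exp(2*I*pi/3))] = 0/6 = 0
  <chi_1*chi_5, chi_3> = (1/6)[1*(1)*conj(1) + 1*(1)*conj(-1) + 1*(1)*conj(1) + 1*(1)*conj(-1) + 1*(1)*conj(1) + 1*(1)*conj(-1)]
      = (1/6)[(1) + (-1) + (1) + (-1) + (1) + (-1)] = 0/6 = 0
  <chi_1*chi_5, chi_4> = (1/6)[1*(1)*conj(1) + 1*(1)*conj(exp(-2*I*pi/3)) + 1*(1)*conj(exp(2*I*pi/3)) + 1*(1)*conj(1) + 1*(1)*conj(exp(-2*I*pi/3)) + 1*(1)*conj(exp(2*I*pi/3))]
      = (1/6)[(1) + (exp(2*I*pi/3)) + (exp(-2*I*pi/3)) + (1) + (exp(2*I*pi/3)) + (exp(-2*I*pi/3))] = 0/6 = 0
  <chi_1*chi_5, chi_5> = (1/6)[1*(1)*conj(1) + 1*(1)*conj(exp(-I*pi/3)) + 1*(1)*conj(exp(-2*I*pi/3)) + 1*(1)*conj(-1) + 1*(1)*conj(exp(2*I*pi/3)) + 1*(1)*conj(exp(I*pi/3))]
      = (1/6)[(1) + (exp(I*pi/3)) + (exp(2*I*pi/3)) + (-1) + (exp(-2*I*pi/3)) + (exp(-I*pi/3))] = 0/6 = 0
(Exp terms are combined using exp(i*s)*conj(exp(i*t)) = exp(i*(s-t)), and sums of them are collapsed using the identity that for every m > 1 the m distinct m-th roots of unity sum to 0, e.g. 1 + exp(2*I*pi/3) + exp(-2*I*pi/3) = 0.)
Hence the multiplicities are chi_0: 1. Dimension check: dim(chi_1)*dim(chi_5) = 1*1 = 1 and sum (mult * dim) = 1*1 = 1.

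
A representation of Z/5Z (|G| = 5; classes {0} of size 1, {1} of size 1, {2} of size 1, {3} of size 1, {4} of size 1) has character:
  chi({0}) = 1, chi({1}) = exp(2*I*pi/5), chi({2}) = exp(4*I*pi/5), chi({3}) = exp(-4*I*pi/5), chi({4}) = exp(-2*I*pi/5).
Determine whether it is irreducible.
Irreducible: <chi, chi> = 1.

Justification: <chi, chi> = (1/|G|) sum_C |C| * |chi(C)|^2 = (1/5)[1*|1|^2 + 1*|exp(2*I*pi/5)|^2 + 1*|exp(4*I*pi/5)|^2 + 1*|exp(-4*I*pi/5)|^2 + 1*|exp(-2*I*pi/5)|^2]
  = (1/5)[(1) + (1) + (1) + (1) + (1)] = 5/5 = 1.
(Exp terms are combined using exp(i*s)*conj(exp(i*t)) = exp(i*(s-t)), and sums of them are collapsed using the identity that for every m > 1 the m distinct m-th roots of unity sum to 0, e.g. 1 + exp(2*I*pi/3) + exp(-2*I*pi/3) = 0.)
A character is irreducible iff <chi, chi> = 1, so this representation is irreducible.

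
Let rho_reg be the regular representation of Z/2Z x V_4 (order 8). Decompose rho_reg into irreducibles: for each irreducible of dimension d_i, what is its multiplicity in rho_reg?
Each irreducible V_i of dimension d_i appears with multiplicity d_i, i.e. rho_reg = (direct sum over all irreducibles V_i) d_i V_i. The irreducible dimensions for Z/2Z x V_4 are 1, 1, 1, 1, 1, 1, 1, 1: 8 irreducibles of dimension 1, each with multiplicity 1. Total dimension 8*1*1 = 8 = |G|.

Reasoning: General theorem: in the regular representation of a finite group G, each irreducible appears with multiplicity equal to its dimension. Check: dim(rho_reg) = sum d_i^2 = 1 + 1 + 1 + 1 + 1 + 1 + 1 + 1 = 8 = |G|.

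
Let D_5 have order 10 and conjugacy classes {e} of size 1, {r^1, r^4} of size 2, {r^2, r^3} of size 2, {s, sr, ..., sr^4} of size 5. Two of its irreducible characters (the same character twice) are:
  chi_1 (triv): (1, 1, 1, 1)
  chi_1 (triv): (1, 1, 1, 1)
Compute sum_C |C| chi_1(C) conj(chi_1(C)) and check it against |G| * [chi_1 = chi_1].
Sum = 10 = |G| = 10; so <chi_1, chi_1> = 1 (norm-1 confirms irreducibility).

Details: Compute term by term over conjugacy classes (|C| * chi_1(C) * conj(chi_1(C))):
  1*(1)*conj(1) + 2*(1)*conj(1) + 2*(1)*conj(1) + 5*(1)*conj(1)
  = (1) + (2) + (2) + (5)
  = 10.
Dividing by |G| = 10 gives 10/10 = 1, matching the row-orthogonality relation <chi_1, chi_1> = [chi_1 = chi_1].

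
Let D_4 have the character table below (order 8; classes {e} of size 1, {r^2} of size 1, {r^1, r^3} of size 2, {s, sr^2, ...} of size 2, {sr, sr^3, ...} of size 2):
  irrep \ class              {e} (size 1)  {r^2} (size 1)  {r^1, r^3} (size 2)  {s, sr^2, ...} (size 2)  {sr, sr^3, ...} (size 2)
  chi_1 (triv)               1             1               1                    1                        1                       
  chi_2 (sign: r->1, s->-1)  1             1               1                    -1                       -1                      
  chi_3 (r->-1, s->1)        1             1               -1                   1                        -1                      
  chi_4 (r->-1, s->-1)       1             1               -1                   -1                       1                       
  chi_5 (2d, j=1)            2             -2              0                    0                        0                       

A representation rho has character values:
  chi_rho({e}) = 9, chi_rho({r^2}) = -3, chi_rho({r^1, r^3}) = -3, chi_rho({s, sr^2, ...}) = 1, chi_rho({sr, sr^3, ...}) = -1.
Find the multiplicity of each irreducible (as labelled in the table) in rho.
Multiplicities: chi_1: 0, chi_2: 0, chi_3: 2, chi_4: 1, chi_5: 3.

Why: Use <chi_rho, chi> = (1/|G|) sum_C |C| * chi_rho(C) * conj(chi(C)) with |G| = 8 for each irreducible chi in the table:
  <chi_rho, chi_1> = (1/8)[1*(9)*conj(1) + 1*(-3)*conj(1) + 2*(-3)*conj(1) + 2*(1)*conj(1) + 2*(-1)*conj(1)]
      = (1/8)[(9) + (-3) + (-6) + (2) + (-2)] = 0/8 = 0
  <chi_rho, chi_2> = (1/8)[1*(9)*conj(1) + 1*(-3)*conj(1) + 2*(-3)*conj(1) + 2*(1)*conj(-1) + 2*(-1)*conj(-1)]
      = (1/8)[(9) + (-3) + (-6) + (-2) + (2)] = 0/8 = 0
  <chi_rho, chi_3> = (1/8)[1*(9)*conj(1) + 1*(-3)*conj(1) + 2*(-3)*conj(-1) + 2*(1)*conj(1) + 2*(-1)*conj(-1)]
      = (1/8)[(9) + (-3) + (6) + (2) + (2)] = 16/8 = 2
  <chi_rho, chi_4> = (1/8)[1*(9)*conj(1) + 1*(-3)*conj(1) + 2*(-3)*conj(-1) + 2*(1)*conj(-1) + 2*(-1)*conj(1)]
      = (1/8)[(9) + (-3) + (6) + (-2) + (-2)] = 8/8 = 1
  <chi_rho, chi_5> = (1/8)[1*(9)*conj(2) + 1*(-3)*conj(-2) + 2*(-3)*conj(0) + 2*(1)*conj(0) + 2*(-1)*conj(0)]
      = (1/8)[(18) + (6) + (0) + (0) + (0)] = 24/8 = 3
Dimension check: dim(rho) = sum (mult * dim) = 0*1 + 0*1 + 2*1 + 1*1 + 3*2 = 9 = chi_rho(e) = 9.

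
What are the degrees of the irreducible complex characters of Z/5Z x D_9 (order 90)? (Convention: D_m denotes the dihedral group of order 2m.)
Dimensions: 1, 1, 1, 1, 1, 1, 1, 1, 1, 1, 2, 2, 2, 2, 2, 2, 2, 2, 2, 2, 2, 2, 2, 2, 2, 2, 2, 2, 2, 2

There are 30 irreducibles (= number of conjugacy classes). Their dimensions d_i satisfy sum d_i^2 = |G| = 90: 1 + 1 + 1 + 1 + 1 + 1 + 1 + 1 + 1 + 1 + 4 + 4 + 4 + 4 + 4 + 4 + 4 + 4 + 4 + 4 + 4 + 4 + 4 + 4 + 4 + 4 + 4 + 4 + 4 + 4 = 90. (For the product with Z/5Z: each of the 5 1-dim characters of Z/5Z tensors with each irrep of D_9, giving 5 copies of each D_9-dimension.)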